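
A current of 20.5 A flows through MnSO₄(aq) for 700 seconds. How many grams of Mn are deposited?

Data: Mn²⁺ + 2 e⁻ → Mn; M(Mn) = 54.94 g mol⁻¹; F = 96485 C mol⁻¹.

4.09 g

Q = I·t = 20.50 A × 700.00 s = 14350 C.
n(e⁻) = Q/F = 14350 / 96485 = 0.1487 mol.
Mn²⁺ + 2 e⁻ → Mn, so n(Mn) = n(e⁻)/2 = 0.07436 mol.
m = n·M = 0.07436 × 54.94 = 4.09 g.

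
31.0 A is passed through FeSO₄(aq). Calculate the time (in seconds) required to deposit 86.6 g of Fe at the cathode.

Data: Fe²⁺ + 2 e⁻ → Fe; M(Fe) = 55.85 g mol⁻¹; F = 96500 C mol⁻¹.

n(Fe) = m/M = 86.6 / 55.85 = 1.551 mol.
Each Fe atom requires 2 electrons, so n(e⁻) = 2 × 1.551 = 3.101 mol.
Q = n(e⁻)·F = 3.101 × 96500 = 299300 C.
t = Q/I = 299300 / 31.00 A = 9654 s.

9650 s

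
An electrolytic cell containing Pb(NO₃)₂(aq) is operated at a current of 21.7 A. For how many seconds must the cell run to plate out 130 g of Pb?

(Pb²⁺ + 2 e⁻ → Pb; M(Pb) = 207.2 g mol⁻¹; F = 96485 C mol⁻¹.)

n(Pb) = m/M = 130 / 207.2 = 0.6274 mol.
Each Pb atom requires 2 electrons, so n(e⁻) = 2 × 0.6274 = 1.255 mol.
Q = n(e⁻)·F = 1.255 × 96485 = 121100 C.
t = Q/I = 121100 / 21.70 A = 5579 s.

5580 s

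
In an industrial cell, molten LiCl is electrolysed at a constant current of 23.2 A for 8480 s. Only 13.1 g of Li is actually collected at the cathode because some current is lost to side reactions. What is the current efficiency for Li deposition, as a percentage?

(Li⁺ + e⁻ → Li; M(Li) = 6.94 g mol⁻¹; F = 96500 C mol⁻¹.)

Q = I·t = 23.20 × 8480.0 = 196700 C; n(e⁻) = 196700/96500 = 2.039 mol.
Theoretical n(Li) = n(e⁻)/1 = 2.039 mol, i.e. m_theo = 2.039 × 6.94 = 14.15 g.
Efficiency = m_actual / m_theo = 13.1 / 14.15 = 92.6 %.

92.6 %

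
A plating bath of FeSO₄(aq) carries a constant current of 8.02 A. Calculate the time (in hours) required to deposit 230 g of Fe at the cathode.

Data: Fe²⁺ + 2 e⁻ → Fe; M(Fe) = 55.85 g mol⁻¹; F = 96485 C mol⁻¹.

27.5 h

n(Fe) = m/M = 230 / 55.85 = 4.118 mol.
Each Fe atom requires 2 electrons, so n(e⁻) = 2 × 4.118 = 8.236 mol.
Q = n(e⁻)·F = 8.236 × 96485 = 794700 C.
t = Q/I = 794700 / 8.020 A = 99090 s = 27.5 h.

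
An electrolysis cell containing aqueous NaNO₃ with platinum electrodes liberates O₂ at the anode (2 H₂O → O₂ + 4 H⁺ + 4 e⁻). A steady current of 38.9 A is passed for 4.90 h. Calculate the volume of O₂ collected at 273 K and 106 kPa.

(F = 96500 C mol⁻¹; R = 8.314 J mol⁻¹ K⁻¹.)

38.1 L

Q = I·t = 38.90 A × 17640 s = 686200 C.
n(e⁻) = Q/F = 686200 / 96500 = 7.111 mol.
4 electrons are transferred per O₂ molecule, so n(O₂) = 7.111 / 4 = 1.778 mol.
V = nRT/P = (1.778 × 8.314 × 273) / (106 × 10³ Pa) = 0.0381 m³ = 38.1 L.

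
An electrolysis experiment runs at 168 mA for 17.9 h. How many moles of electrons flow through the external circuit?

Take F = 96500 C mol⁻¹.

0.112 mol

Q = I·t = 0.1680 A × 64440 s = 10830 C.
n(e⁻) = Q/F = 10830 / 96500 = 0.112 mol.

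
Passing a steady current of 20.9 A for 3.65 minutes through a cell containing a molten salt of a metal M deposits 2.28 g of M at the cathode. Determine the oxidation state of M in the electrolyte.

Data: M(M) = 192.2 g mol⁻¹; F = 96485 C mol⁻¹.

+4

Q = I·t = 20.90 A × 219.00 s = 4577 C, so n(e⁻) = 4577/96485 = 0.04744 mol.
n(M) deposited = 2.28 / 192.2 = 0.01186 mol.
Electrons per atom = n(e⁻)/n(M) = 0.04744 / 0.01186 = 4.00 ≈ 4, so the ion is M⁴⁺.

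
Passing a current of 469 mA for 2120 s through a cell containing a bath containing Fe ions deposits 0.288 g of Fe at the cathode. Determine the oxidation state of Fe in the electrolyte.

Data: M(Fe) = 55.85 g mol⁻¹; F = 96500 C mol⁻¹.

+2

Q = I·t = 0.4690 A × 2120.0 s = 994.3 C, so n(e⁻) = 994.3/96500 = 0.01030 mol.
n(Fe) deposited = 0.288 / 55.85 = 0.005157 mol.
Electrons per atom = n(e⁻)/n(Fe) = 0.01030 / 0.005157 = 2.00 ≈ 2, so the ion is Fe²⁺.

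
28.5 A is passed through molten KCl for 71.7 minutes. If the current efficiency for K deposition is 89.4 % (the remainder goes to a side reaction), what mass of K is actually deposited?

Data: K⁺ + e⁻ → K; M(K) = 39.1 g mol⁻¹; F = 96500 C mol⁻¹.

Q = I·t = 28.50 × 4302.0 = 122600 C.
n(e⁻) = 122600/96500 = 1.271 mol; theoretically n(K) = 1.271/1 = 1.271 mol, m_theo = 49.68 g.
At 89.4 % efficiency, m_actual = 0.894 × 49.68 = 44.4 g.

44.4 g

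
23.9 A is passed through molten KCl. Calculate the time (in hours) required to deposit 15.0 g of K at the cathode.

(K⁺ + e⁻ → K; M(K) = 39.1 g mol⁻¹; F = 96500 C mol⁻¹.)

0.430 h

n(K) = m/M = 15.0 / 39.1 = 0.3836 mol.
Each K atom requires 1 electron, so n(e⁻) = 1 × 0.3836 = 0.3836 mol.
Q = n(e⁻)·F = 0.3836 × 96500 = 37020 C.
t = Q/I = 37020 / 23.90 A = 1549 s = 0.430 h.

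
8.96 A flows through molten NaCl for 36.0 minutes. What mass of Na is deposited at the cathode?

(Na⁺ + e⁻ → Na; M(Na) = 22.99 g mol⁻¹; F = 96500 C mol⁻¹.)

Q = I·t = 8.960 A × 2160.0 s = 19350 C.
n(e⁻) = Q/F = 19350 / 96500 = 0.2006 mol.
Na⁺ + e⁻ → Na, so n(Na) = n(e⁻)/1 = 0.2006 mol.
m = n·M = 0.2006 × 22.99 = 4.61 g.

4.61 g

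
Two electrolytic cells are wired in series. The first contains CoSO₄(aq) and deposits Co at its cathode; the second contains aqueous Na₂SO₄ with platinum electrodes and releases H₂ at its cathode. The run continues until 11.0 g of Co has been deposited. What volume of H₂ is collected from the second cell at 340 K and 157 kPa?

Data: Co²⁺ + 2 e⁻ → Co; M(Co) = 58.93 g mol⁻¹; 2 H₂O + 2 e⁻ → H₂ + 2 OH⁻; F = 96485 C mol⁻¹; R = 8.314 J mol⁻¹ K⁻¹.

3.36 L

n(Co) = 11.0 / 58.93 = 0.1867 mol, so n(e⁻) = 2 × 0.1867 = 0.3733 mol.
The cells are in series, so the same 0.3733 mol of electrons passes through the second cell.
2 H₂O + 2 e⁻ → H₂ + 2 OH⁻ — 2 mol e⁻ per mol H₂, so n(H₂) = 0.3733/2 = 0.1867 mol.
V = nRT/P = (0.1867 × 8.314 × 340) / (157 × 10³) = 0.00336 m³ = 3.36 L.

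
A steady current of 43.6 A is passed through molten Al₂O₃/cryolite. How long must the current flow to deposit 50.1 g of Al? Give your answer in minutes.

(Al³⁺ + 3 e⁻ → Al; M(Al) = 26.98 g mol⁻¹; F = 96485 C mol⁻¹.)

n(Al) = m/M = 50.1 / 26.98 = 1.857 mol.
Each Al atom requires 3 electrons, so n(e⁻) = 3 × 1.857 = 5.571 mol.
Q = n(e⁻)·F = 5.571 × 96485 = 537500 C.
t = Q/I = 537500 / 43.60 A = 12330 s = 205 min.

205 min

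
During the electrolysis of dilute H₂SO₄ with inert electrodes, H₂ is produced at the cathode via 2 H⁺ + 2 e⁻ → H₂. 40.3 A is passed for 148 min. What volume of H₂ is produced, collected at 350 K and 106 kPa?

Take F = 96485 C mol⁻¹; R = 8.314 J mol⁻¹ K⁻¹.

Q = I·t = 40.30 A × 8880.0 s = 357900 C.
n(e⁻) = Q/F = 357900 / 96485 = 3.709 mol.
2 electrons are transferred per H₂ molecule, so n(H₂) = 3.709 / 2 = 1.855 mol.
V = nRT/P = (1.855 × 8.314 × 350) / (106 × 10³ Pa) = 0.0509 m³ = 50.9 L.

50.9 L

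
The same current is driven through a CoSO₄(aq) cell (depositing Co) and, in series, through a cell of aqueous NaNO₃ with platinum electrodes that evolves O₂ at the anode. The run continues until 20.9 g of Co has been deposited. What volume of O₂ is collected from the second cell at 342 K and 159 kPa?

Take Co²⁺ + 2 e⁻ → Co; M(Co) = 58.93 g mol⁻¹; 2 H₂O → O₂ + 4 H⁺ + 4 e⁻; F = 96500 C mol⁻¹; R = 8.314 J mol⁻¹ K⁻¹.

n(Co) = 20.9 / 58.93 = 0.3547 mol, so n(e⁻) = 2 × 0.3547 = 0.7093 mol.
The cells are in series, so the same 0.7093 mol of electrons passes through the second cell.
2 H₂O → O₂ + 4 H⁺ + 4 e⁻ — 4 mol e⁻ per mol O₂, so n(O₂) = 0.7093/4 = 0.1773 mol.
V = nRT/P = (0.1773 × 8.314 × 342) / (159 × 10³) = 0.00317 m³ = 3.17 L.

3.17 L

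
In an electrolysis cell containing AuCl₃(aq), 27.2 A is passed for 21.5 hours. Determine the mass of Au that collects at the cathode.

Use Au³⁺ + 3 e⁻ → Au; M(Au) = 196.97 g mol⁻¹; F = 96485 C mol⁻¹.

Q = I·t = 27.20 A × 77400 s = 2105000 C.
n(e⁻) = Q/F = 2105000 / 96485 = 21.82 mol.
Au³⁺ + 3 e⁻ → Au, so n(Au) = n(e⁻)/3 = 7.273 mol.
m = n·M = 7.273 × 196.97 = 1430 g.

1430 g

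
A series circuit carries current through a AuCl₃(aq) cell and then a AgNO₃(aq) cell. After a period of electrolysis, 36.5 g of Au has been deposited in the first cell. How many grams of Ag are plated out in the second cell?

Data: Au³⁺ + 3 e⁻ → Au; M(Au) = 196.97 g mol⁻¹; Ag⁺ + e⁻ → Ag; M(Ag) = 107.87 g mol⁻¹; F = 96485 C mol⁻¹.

n(Au) = 36.5 / 196.97 = 0.1853 mol.
Since Au³⁺ + 3 e⁻ → Au, n(e⁻) passed = 3 × 0.1853 = 0.5559 mol.
Cells in series carry the same charge, so the same 0.5559 mol of electrons passes through cell 2.
Ag⁺ + e⁻ → Ag, so n(Ag) = 0.5559 / 1 = 0.5559 mol.
m(Ag) = 0.5559 × 107.87 = 60.0 g.

60.0 g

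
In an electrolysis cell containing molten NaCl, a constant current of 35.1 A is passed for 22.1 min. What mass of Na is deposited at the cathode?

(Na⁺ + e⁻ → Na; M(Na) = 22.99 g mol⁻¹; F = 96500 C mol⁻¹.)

11.1 g

Q = I·t = 35.10 A × 1326.0 s = 46540 C.
n(e⁻) = Q/F = 46540 / 96500 = 0.4823 mol.
Na⁺ + e⁻ → Na, so n(Na) = n(e⁻)/1 = 0.4823 mol.
m = n·M = 0.4823 × 22.99 = 11.1 g.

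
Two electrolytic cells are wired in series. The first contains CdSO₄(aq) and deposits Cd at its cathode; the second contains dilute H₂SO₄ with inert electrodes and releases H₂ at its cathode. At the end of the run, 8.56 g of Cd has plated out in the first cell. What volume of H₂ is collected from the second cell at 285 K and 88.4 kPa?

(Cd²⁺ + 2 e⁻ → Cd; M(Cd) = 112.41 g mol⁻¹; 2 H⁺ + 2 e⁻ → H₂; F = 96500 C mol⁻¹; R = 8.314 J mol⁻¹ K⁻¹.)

2.04 L

n(Cd) = 8.56 / 112.41 = 0.07615 mol, so n(e⁻) = 2 × 0.07615 = 0.1523 mol.
The cells are in series, so the same 0.1523 mol of electrons passes through the second cell.
2 H⁺ + 2 e⁻ → H₂ — 2 mol e⁻ per mol H₂, so n(H₂) = 0.1523/2 = 0.07615 mol.
V = nRT/P = (0.07615 × 8.314 × 285) / (88.4 × 10³) = 0.00204 m³ = 2.04 L.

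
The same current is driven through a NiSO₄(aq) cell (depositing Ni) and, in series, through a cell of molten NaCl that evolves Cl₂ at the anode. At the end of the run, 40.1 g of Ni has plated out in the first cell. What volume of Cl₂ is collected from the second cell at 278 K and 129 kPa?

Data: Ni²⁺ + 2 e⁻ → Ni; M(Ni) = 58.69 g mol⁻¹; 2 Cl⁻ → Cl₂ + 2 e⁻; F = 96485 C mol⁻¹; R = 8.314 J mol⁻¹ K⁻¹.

12.2 L

n(Ni) = 40.1 / 58.69 = 0.6833 mol, so n(e⁻) = 2 × 0.6833 = 1.367 mol.
The cells are in series, so the same 1.367 mol of electrons passes through the second cell.
2 Cl⁻ → Cl₂ + 2 e⁻ — 2 mol e⁻ per mol Cl₂, so n(Cl₂) = 1.367/2 = 0.6833 mol.
V = nRT/P = (0.6833 × 8.314 × 278) / (129 × 10³) = 0.0122 m³ = 12.2 L.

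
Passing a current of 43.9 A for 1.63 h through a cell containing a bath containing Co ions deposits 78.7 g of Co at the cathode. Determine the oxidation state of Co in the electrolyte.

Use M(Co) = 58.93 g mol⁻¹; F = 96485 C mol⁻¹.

+2

Q = I·t = 43.90 A × 5868.0 s = 257600 C, so n(e⁻) = 257600/96485 = 2.670 mol.
n(Co) deposited = 78.7 / 58.93 = 1.335 mol.
Electrons per atom = n(e⁻)/n(Co) = 2.670 / 1.335 = 2.00 ≈ 2, so the ion is Co²⁺.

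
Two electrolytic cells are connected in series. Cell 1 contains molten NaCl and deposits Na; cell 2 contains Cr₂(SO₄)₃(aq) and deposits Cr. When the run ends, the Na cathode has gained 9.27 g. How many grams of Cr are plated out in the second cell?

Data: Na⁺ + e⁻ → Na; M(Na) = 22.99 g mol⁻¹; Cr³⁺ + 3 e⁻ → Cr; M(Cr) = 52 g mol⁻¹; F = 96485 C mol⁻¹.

6.99 g

n(Na) = 9.27 / 22.99 = 0.4032 mol.
Since Na⁺ + e⁻ → Na, n(e⁻) passed = 1 × 0.4032 = 0.4032 mol.
Cells in series carry the same charge, so the same 0.4032 mol of electrons passes through cell 2.
Cr³⁺ + 3 e⁻ → Cr, so n(Cr) = 0.4032 / 3 = 0.1344 mol.
m(Cr) = 0.1344 × 52 = 6.99 g.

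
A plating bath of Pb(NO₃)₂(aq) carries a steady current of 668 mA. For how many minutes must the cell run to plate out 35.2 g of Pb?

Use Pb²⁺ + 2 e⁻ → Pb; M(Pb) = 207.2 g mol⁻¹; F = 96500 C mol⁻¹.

818 min

n(Pb) = m/M = 35.2 / 207.2 = 0.1699 mol.
Each Pb atom requires 2 electrons, so n(e⁻) = 2 × 0.1699 = 0.3398 mol.
Q = n(e⁻)·F = 0.3398 × 96500 = 32790 C.
t = Q/I = 32790 / 0.6680 A = 49080 s = 818 min.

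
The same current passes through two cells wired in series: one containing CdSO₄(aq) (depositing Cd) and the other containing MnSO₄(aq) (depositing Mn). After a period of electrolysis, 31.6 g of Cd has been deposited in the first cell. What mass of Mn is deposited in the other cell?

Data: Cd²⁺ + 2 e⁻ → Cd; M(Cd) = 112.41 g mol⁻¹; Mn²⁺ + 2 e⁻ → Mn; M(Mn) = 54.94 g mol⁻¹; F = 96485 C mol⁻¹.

15.4 g

n(Cd) = 31.6 / 112.41 = 0.2811 mol.
Since Cd²⁺ + 2 e⁻ → Cd, n(e⁻) passed = 2 × 0.2811 = 0.5622 mol.
Cells in series carry the same charge, so the same 0.5622 mol of electrons passes through cell 2.
Mn²⁺ + 2 e⁻ → Mn, so n(Mn) = 0.5622 / 2 = 0.2811 mol.
m(Mn) = 0.2811 × 54.94 = 15.4 g.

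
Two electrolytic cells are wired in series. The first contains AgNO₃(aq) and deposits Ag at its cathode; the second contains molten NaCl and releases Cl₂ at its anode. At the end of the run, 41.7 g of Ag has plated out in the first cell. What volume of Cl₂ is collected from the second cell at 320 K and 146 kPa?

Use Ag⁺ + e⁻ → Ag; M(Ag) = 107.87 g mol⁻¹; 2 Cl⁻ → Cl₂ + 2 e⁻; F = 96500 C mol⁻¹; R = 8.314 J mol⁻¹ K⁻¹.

n(Ag) = 41.7 / 107.87 = 0.3866 mol, so n(e⁻) = 1 × 0.3866 = 0.3866 mol.
The cells are in series, so the same 0.3866 mol of electrons passes through the second cell.
2 Cl⁻ → Cl₂ + 2 e⁻ — 2 mol e⁻ per mol Cl₂, so n(Cl₂) = 0.3866/2 = 0.1933 mol.
V = nRT/P = (0.1933 × 8.314 × 320) / (146 × 10³) = 0.00352 m³ = 3.52 L.

3.52 L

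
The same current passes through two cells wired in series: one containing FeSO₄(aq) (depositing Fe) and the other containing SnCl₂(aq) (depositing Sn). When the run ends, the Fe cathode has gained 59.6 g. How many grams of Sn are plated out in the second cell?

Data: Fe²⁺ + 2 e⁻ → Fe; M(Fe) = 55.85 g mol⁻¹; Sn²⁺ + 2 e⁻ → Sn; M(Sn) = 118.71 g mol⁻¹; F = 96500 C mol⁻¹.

127 g

n(Fe) = 59.6 / 55.85 = 1.067 mol.
Since Fe²⁺ + 2 e⁻ → Fe, n(e⁻) passed = 2 × 1.067 = 2.134 mol.
Cells in series carry the same charge, so the same 2.134 mol of electrons passes through cell 2.
Sn²⁺ + 2 e⁻ → Sn, so n(Sn) = 2.134 / 2 = 1.067 mol.
m(Sn) = 1.067 × 118.71 = 127 g.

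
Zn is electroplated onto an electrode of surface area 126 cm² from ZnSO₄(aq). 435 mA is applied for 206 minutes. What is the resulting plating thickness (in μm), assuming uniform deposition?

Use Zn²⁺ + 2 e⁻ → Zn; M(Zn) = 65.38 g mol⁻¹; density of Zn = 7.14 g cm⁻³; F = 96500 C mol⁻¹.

20.2 μm

Q = I·t = 0.4350 × 12360 = 5377 C; n(e⁻) = 0.05572 mol.
n(Zn) = n(e⁻)/2 = 0.02786 mol, so m = 0.02786 × 65.38 = 1.821 g.
Volume = m/ρ = 1.821 / 7.14 = 0.2551 cm³.
Thickness = V/A = 0.2551 / 126 = 0.00202 cm = 20.2 μm.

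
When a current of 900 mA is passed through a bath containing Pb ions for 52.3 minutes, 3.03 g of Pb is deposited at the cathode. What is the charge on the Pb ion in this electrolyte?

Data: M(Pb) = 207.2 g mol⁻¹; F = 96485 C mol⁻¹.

Q = I·t = 0.9000 A × 3138.0 s = 2824 C, so n(e⁻) = 2824/96485 = 0.02927 mol.
n(Pb) deposited = 3.03 / 207.2 = 0.01462 mol.
Electrons per atom = n(e⁻)/n(Pb) = 0.02927 / 0.01462 = 2.00 ≈ 2, so the ion is Pb²⁺.

+2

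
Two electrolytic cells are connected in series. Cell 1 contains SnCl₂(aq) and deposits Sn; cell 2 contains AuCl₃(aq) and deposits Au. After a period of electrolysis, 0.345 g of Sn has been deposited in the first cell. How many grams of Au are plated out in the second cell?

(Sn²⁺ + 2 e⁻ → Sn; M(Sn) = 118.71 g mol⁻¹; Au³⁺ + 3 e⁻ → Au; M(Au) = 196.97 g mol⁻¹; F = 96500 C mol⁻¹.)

n(Sn) = 0.345 / 118.71 = 0.002906 mol.
Since Sn²⁺ + 2 e⁻ → Sn, n(e⁻) passed = 2 × 0.002906 = 0.005812 mol.
Cells in series carry the same charge, so the same 0.005812 mol of electrons passes through cell 2.
Au³⁺ + 3 e⁻ → Au, so n(Au) = 0.005812 / 3 = 0.001937 mol.
m(Au) = 0.001937 × 196.97 = 0.382 g.

0.382 g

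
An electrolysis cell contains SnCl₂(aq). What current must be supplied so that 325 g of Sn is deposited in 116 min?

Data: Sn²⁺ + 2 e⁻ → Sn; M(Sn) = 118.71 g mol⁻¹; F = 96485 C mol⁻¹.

75.9 A

n(Sn) = 325 / 118.71 = 2.738 mol.
n(e⁻) = 2 × 2.738 = 5.476 mol.
Q = n(e⁻)·F = 5.476 × 96485 = 528300 C.
I = Q/t = 528300 / 6960.0 s = 75.9 A.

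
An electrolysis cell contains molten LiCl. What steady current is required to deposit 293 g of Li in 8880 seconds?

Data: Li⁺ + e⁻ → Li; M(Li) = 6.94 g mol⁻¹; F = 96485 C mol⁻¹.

459 A

n(Li) = 293 / 6.94 = 42.22 mol.
n(e⁻) = 1 × 42.22 = 42.22 mol.
Q = n(e⁻)·F = 42.22 × 96485 = 4074000 C.
I = Q/t = 4074000 / 8880.0 s = 459 A.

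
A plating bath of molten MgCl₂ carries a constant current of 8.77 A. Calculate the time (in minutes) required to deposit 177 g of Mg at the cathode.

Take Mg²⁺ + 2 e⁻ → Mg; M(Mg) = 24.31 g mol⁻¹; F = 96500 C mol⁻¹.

n(Mg) = m/M = 177 / 24.31 = 7.281 mol.
Each Mg atom requires 2 electrons, so n(e⁻) = 2 × 7.281 = 14.56 mol.
Q = n(e⁻)·F = 14.56 × 96500 = 1405000 C.
t = Q/I = 1405000 / 8.770 A = 160200 s = 2670 min.

2670 min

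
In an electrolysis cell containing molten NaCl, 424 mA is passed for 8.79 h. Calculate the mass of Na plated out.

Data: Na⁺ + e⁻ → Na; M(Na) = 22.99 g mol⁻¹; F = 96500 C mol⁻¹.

Q = I·t = 0.4240 A × 31644 s = 13420 C.
n(e⁻) = Q/F = 13420 / 96500 = 0.1390 mol.
Na⁺ + e⁻ → Na, so n(Na) = n(e⁻)/1 = 0.1390 mol.
m = n·M = 0.1390 × 22.99 = 3.20 g.

3.20 g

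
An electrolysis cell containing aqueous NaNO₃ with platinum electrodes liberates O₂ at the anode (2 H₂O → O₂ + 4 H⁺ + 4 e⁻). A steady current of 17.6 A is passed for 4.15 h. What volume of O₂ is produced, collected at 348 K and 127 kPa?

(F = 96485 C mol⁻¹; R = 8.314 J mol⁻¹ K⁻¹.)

15.5 L

Q = I·t = 17.60 A × 14940 s = 262900 C.
n(e⁻) = Q/F = 262900 / 96485 = 2.725 mol.
4 electrons are transferred per O₂ molecule, so n(O₂) = 2.725 / 4 = 0.6813 mol.
V = nRT/P = (0.6813 × 8.314 × 348) / (127 × 10³ Pa) = 0.0155 m³ = 15.5 L.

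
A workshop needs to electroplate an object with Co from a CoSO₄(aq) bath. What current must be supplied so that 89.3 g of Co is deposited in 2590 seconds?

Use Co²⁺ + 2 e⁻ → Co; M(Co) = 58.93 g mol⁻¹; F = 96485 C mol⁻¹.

n(Co) = 89.3 / 58.93 = 1.515 mol.
n(e⁻) = 2 × 1.515 = 3.031 mol.
Q = n(e⁻)·F = 3.031 × 96485 = 292400 C.
I = Q/t = 292400 / 2590.0 s = 113 A.

113 A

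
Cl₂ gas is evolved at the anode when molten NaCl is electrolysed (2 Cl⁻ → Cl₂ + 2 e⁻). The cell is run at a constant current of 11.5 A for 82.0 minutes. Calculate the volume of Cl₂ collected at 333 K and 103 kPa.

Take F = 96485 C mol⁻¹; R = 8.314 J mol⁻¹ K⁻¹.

7.88 L

Q = I·t = 11.50 A × 4920.0 s = 56580 C.
n(e⁻) = Q/F = 56580 / 96485 = 0.5864 mol.
2 electrons are transferred per Cl₂ molecule, so n(Cl₂) = 0.5864 / 2 = 0.2932 mol.
V = nRT/P = (0.2932 × 8.314 × 333) / (103 × 10³ Pa) = 0.00788 m³ = 7.88 L.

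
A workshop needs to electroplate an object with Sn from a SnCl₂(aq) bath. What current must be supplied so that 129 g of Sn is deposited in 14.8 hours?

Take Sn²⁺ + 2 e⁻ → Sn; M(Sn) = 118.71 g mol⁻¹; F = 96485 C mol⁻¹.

n(Sn) = 129 / 118.71 = 1.087 mol.
n(e⁻) = 2 × 1.087 = 2.173 mol.
Q = n(e⁻)·F = 2.173 × 96485 = 209700 C.
I = Q/t = 209700 / 53280 s = 3.94 A.

3.94 A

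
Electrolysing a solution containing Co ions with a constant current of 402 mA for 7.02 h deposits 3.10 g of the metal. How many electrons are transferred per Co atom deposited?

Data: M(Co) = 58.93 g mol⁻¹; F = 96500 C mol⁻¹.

2

Q = I·t = 0.4020 A × 25272 s = 10160 C, so n(e⁻) = 10160/96500 = 0.1053 mol.
n(Co) deposited = 3.10 / 58.93 = 0.05260 mol.
Electrons per atom = n(e⁻)/n(Co) = 0.1053 / 0.05260 = 2.00 ≈ 2, so the ion is Co²⁺.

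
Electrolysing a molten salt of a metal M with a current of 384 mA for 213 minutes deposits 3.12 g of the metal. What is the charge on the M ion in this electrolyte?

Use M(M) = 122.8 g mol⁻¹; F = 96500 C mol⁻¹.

+2

Q = I·t = 0.3840 A × 12780 s = 4908 C, so n(e⁻) = 4908/96500 = 0.05086 mol.
n(M) deposited = 3.12 / 122.8 = 0.02541 mol.
Electrons per atom = n(e⁻)/n(M) = 0.05086 / 0.02541 = 2.00 ≈ 2, so the ion is M²⁺.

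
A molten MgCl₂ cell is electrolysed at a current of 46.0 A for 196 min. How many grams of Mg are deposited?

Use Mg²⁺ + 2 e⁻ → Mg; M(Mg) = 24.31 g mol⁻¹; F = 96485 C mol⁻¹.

Q = I·t = 46.00 A × 11760 s = 541000 C.
n(e⁻) = Q/F = 541000 / 96485 = 5.607 mol.
Mg²⁺ + 2 e⁻ → Mg, so n(Mg) = n(e⁻)/2 = 2.803 mol.
m = n·M = 2.803 × 24.31 = 68.1 g.

68.1 g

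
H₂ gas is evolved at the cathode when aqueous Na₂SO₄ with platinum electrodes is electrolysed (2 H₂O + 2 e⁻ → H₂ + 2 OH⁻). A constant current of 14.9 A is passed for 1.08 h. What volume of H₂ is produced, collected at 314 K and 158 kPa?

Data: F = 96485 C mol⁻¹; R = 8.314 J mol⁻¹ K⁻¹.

4.96 L

Q = I·t = 14.90 A × 3888.0 s = 57930 C.
n(e⁻) = Q/F = 57930 / 96485 = 0.6004 mol.
2 electrons are transferred per H₂ molecule, so n(H₂) = 0.6004 / 2 = 0.3002 mol.
V = nRT/P = (0.3002 × 8.314 × 314) / (158 × 10³ Pa) = 0.00496 m³ = 4.96 L.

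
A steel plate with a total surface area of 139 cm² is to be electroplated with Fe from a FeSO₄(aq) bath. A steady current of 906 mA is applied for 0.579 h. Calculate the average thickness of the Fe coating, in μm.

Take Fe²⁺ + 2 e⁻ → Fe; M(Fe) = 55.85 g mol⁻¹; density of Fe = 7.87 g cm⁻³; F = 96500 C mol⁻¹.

5.00 μm

Q = I·t = 0.9060 × 2084.4 = 1888 C; n(e⁻) = 0.01957 mol.
n(Fe) = n(e⁻)/2 = 0.009785 mol, so m = 0.009785 × 55.85 = 0.5465 g.
Volume = m/ρ = 0.5465 / 7.87 = 0.06944 cm³.
Thickness = V/A = 0.06944 / 139 = 5.00 × 10⁻⁴ cm = 5.00 μm.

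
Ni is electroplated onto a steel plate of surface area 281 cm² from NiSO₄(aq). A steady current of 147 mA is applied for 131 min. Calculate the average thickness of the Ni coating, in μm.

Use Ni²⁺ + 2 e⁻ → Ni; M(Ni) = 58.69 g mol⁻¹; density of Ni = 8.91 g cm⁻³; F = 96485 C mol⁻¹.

Q = I·t = 0.1470 × 7860.0 = 1155 C; n(e⁻) = 0.01198 mol.
n(Ni) = n(e⁻)/2 = 0.005988 mol, so m = 0.005988 × 58.69 = 0.3514 g.
Volume = m/ρ = 0.3514 / 8.91 = 0.03944 cm³.
Thickness = V/A = 0.03944 / 281 = 1.40 × 10⁻⁴ cm = 1.40 μm.

1.40 μm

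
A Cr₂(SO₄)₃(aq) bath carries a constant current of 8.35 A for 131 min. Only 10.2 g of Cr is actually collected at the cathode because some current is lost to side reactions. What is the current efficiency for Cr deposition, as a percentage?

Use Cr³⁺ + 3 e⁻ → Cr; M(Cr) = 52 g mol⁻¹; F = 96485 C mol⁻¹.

86.5 %

Q = I·t = 8.350 × 7860.0 = 65630 C; n(e⁻) = 65630/96485 = 0.6802 mol.
Theoretical n(Cr) = n(e⁻)/3 = 0.2267 mol, i.e. m_theo = 0.2267 × 52 = 11.79 g.
Efficiency = m_actual / m_theo = 10.2 / 11.79 = 86.5 %.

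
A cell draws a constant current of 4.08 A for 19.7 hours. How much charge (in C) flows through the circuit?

2.89 × 10⁵ C

Q = I·t = 4.080 A × 70920 s = 2.89 × 10⁵ C.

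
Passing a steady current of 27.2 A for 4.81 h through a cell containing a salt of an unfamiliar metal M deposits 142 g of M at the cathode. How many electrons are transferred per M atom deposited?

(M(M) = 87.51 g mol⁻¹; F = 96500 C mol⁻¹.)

Q = I·t = 27.20 A × 17316 s = 471000 C, so n(e⁻) = 471000/96500 = 4.881 mol.
n(M) deposited = 142 / 87.51 = 1.623 mol.
Electrons per atom = n(e⁻)/n(M) = 4.881 / 1.623 = 3.01 ≈ 3, so the ion is M³⁺.

3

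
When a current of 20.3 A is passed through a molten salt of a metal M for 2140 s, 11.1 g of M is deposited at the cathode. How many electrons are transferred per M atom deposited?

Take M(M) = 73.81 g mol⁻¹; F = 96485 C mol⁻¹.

3

Q = I·t = 20.30 A × 2140.0 s = 43440 C, so n(e⁻) = 43440/96485 = 0.4502 mol.
n(M) deposited = 11.1 / 73.81 = 0.1504 mol.
Electrons per atom = n(e⁻)/n(M) = 0.4502 / 0.1504 = 2.99 ≈ 3, so the ion is M³⁺.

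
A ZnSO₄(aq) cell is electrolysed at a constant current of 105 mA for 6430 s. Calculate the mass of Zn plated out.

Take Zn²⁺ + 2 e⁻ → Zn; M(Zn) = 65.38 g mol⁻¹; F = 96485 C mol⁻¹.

Q = I·t = 0.1050 A × 6430.0 s = 675.2 C.
n(e⁻) = Q/F = 675.2 / 96485 = 0.006997 mol.
Zn²⁺ + 2 e⁻ → Zn, so n(Zn) = n(e⁻)/2 = 0.003499 mol.
m = n·M = 0.003499 × 65.38 = 0.229 g.

0.229 g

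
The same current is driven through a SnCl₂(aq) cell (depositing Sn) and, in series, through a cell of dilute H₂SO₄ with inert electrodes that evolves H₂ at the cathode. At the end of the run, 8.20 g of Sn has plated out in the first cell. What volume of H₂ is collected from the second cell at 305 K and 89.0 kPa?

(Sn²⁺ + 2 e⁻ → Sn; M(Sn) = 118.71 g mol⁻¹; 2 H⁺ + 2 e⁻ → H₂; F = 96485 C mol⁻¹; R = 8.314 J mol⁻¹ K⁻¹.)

n(Sn) = 8.20 / 118.71 = 0.06908 mol, so n(e⁻) = 2 × 0.06908 = 0.1382 mol.
The cells are in series, so the same 0.1382 mol of electrons passes through the second cell.
2 H⁺ + 2 e⁻ → H₂ — 2 mol e⁻ per mol H₂, so n(H₂) = 0.1382/2 = 0.06908 mol.
V = nRT/P = (0.06908 × 8.314 × 305) / (89.0 × 10³) = 0.00197 m³ = 1.97 L.

1.97 L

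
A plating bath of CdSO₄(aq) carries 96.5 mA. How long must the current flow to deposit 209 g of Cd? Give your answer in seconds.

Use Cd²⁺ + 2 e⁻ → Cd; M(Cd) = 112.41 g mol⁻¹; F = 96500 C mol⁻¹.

3.72 × 10⁶ s

n(Cd) = m/M = 209 / 112.41 = 1.859 mol.
Each Cd atom requires 2 electrons, so n(e⁻) = 2 × 1.859 = 3.719 mol.
Q = n(e⁻)·F = 3.719 × 96500 = 358800 C.
t = Q/I = 358800 / 0.09650 A = 3719000 s.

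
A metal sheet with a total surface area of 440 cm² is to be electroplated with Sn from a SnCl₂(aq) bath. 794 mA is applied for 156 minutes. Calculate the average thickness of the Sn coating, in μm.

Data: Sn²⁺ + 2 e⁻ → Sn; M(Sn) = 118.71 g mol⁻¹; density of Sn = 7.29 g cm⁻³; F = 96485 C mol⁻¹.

14.3 μm

Q = I·t = 0.7940 × 9360.0 = 7432 C; n(e⁻) = 0.07703 mol.
n(Sn) = n(e⁻)/2 = 0.03851 mol, so m = 0.03851 × 118.71 = 4.572 g.
Volume = m/ρ = 4.572 / 7.29 = 0.6271 cm³.
Thickness = V/A = 0.6271 / 440 = 0.00143 cm = 14.3 μm.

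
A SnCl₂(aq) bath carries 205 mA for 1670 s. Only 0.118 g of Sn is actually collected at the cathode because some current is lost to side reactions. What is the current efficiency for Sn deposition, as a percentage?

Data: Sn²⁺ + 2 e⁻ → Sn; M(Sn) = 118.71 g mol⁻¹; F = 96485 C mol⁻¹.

Q = I·t = 0.2050 × 1670.0 = 342.3 C; n(e⁻) = 342.3/96485 = 0.003548 mol.
Theoretical n(Sn) = n(e⁻)/2 = 0.001774 mol, i.e. m_theo = 0.001774 × 118.71 = 0.2106 g.
Efficiency = m_actual / m_theo = 0.118 / 0.2106 = 56.0 %.

56.0 %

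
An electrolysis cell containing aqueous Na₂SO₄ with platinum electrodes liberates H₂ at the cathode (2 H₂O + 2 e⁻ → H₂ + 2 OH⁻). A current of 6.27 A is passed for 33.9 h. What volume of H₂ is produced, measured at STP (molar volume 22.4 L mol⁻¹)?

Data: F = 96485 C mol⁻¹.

88.8 L

Q = I·t = 6.270 A × 122040 s = 765200 C.
n(e⁻) = Q/F = 765200 / 96485 = 7.931 mol.
2 electrons are transferred per H₂ molecule, so n(H₂) = 7.931 / 2 = 3.965 mol.
V = n × V_m = 3.965 × 22.4 = 88.8 L.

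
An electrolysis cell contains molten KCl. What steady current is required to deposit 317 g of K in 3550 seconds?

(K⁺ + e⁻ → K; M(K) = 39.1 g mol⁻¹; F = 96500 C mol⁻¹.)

220 A

n(K) = 317 / 39.1 = 8.107 mol.
n(e⁻) = 1 × 8.107 = 8.107 mol.
Q = n(e⁻)·F = 8.107 × 96500 = 782400 C.
I = Q/t = 782400 / 3550.0 s = 220 A.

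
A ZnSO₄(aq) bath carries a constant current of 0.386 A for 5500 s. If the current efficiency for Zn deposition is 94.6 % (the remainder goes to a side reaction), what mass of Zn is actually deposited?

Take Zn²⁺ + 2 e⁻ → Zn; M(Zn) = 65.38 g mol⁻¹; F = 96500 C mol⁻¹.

Q = I·t = 0.3860 × 5500.0 = 2123 C.
n(e⁻) = 2123/96500 = 0.02200 mol; theoretically n(Zn) = 0.02200/2 = 0.01100 mol, m_theo = 0.7192 g.
At 94.6 % efficiency, m_actual = 0.946 × 0.7192 = 0.680 g.

0.680 g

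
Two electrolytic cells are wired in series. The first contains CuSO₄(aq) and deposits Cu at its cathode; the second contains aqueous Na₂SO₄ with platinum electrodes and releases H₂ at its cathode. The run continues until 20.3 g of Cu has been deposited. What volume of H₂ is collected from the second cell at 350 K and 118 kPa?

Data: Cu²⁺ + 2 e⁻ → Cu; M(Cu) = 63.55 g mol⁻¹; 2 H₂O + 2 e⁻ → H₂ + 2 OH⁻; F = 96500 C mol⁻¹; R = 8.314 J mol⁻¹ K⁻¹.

n(Cu) = 20.3 / 63.55 = 0.3194 mol, so n(e⁻) = 2 × 0.3194 = 0.6389 mol.
The cells are in series, so the same 0.6389 mol of electrons passes through the second cell.
2 H₂O + 2 e⁻ → H₂ + 2 OH⁻ — 2 mol e⁻ per mol H₂, so n(H₂) = 0.6389/2 = 0.3194 mol.
V = nRT/P = (0.3194 × 8.314 × 350) / (118 × 10³) = 0.00788 m³ = 7.88 L.

7.88 L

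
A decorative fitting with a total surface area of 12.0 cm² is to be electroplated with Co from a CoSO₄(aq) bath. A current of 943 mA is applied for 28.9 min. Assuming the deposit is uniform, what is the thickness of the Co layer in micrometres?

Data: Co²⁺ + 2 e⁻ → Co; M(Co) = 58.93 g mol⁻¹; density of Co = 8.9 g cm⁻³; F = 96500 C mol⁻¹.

46.7 μm

Q = I·t = 0.9430 × 1734.0 = 1635 C; n(e⁻) = 0.01694 mol.
n(Co) = n(e⁻)/2 = 0.008472 mol, so m = 0.008472 × 58.93 = 0.4993 g.
Volume = m/ρ = 0.4993 / 8.9 = 0.05610 cm³.
Thickness = V/A = 0.05610 / 12.0 = 0.00467 cm = 46.7 μm.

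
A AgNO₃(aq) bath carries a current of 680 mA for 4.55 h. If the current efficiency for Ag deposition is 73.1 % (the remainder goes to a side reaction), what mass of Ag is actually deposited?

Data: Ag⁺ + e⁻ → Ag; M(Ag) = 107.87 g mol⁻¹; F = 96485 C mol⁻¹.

Q = I·t = 0.6800 × 16380 = 11140 C.
n(e⁻) = 11140/96485 = 0.1154 mol; theoretically n(Ag) = 0.1154/1 = 0.1154 mol, m_theo = 12.45 g.
At 73.1 % efficiency, m_actual = 0.731 × 12.45 = 9.10 g.

9.10 g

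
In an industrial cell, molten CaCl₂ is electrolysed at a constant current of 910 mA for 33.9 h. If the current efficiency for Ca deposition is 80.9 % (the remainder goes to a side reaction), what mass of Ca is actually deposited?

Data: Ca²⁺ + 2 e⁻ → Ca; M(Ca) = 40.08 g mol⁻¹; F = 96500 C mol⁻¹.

18.7 g

Q = I·t = 0.9100 × 122040 = 111100 C.
n(e⁻) = 111100/96500 = 1.151 mol; theoretically n(Ca) = 1.151/2 = 0.5754 mol, m_theo = 23.06 g.
At 80.9 % efficiency, m_actual = 0.809 × 23.06 = 18.7 g.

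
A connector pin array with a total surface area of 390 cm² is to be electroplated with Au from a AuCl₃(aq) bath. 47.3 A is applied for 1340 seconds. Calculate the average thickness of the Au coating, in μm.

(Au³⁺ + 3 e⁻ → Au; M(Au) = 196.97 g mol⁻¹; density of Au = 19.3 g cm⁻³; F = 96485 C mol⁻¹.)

57.3 μm

Q = I·t = 47.30 × 1340.0 = 63380 C; n(e⁻) = 0.6569 mol.
n(Au) = n(e⁻)/3 = 0.2190 mol, so m = 0.2190 × 196.97 = 43.13 g.
Volume = m/ρ = 43.13 / 19.3 = 2.235 cm³.
Thickness = V/A = 2.235 / 390 = 0.00573 cm = 57.3 μm.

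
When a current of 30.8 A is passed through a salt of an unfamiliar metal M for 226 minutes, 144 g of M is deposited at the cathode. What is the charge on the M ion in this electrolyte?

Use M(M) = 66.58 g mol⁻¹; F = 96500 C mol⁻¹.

Q = I·t = 30.80 A × 13560 s = 417600 C, so n(e⁻) = 417600/96500 = 4.328 mol.
n(M) deposited = 144 / 66.58 = 2.163 mol.
Electrons per atom = n(e⁻)/n(M) = 4.328 / 2.163 = 2.00 ≈ 2, so the ion is M²⁺.

+2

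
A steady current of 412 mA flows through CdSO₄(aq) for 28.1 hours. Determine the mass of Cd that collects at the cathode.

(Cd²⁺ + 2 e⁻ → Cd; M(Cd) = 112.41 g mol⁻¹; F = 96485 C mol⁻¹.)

Q = I·t = 0.4120 A × 101160 s = 41680 C.
n(e⁻) = Q/F = 41680 / 96485 = 0.4320 mol.
Cd²⁺ + 2 e⁻ → Cd, so n(Cd) = n(e⁻)/2 = 0.2160 mol.
m = n·M = 0.2160 × 112.41 = 24.3 g.

24.3 g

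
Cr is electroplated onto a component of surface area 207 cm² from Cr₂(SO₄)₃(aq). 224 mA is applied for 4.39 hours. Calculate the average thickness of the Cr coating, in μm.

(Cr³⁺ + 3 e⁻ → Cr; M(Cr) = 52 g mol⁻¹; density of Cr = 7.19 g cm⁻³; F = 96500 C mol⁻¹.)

Q = I·t = 0.2240 × 15804 = 3540 C; n(e⁻) = 0.03668 mol.
n(Cr) = n(e⁻)/3 = 0.01223 mol, so m = 0.01223 × 52 = 0.6359 g.
Volume = m/ρ = 0.6359 / 7.19 = 0.08844 cm³.
Thickness = V/A = 0.08844 / 207 = 4.27 × 10⁻⁴ cm = 4.27 μm.

4.27 μm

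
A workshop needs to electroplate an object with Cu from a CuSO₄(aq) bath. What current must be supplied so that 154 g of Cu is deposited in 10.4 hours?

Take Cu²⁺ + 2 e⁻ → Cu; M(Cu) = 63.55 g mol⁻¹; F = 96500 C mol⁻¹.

12.5 A

n(Cu) = 154 / 63.55 = 2.423 mol.
n(e⁻) = 2 × 2.423 = 4.847 mol.
Q = n(e⁻)·F = 4.847 × 96500 = 467700 C.
I = Q/t = 467700 / 37440 s = 12.5 A.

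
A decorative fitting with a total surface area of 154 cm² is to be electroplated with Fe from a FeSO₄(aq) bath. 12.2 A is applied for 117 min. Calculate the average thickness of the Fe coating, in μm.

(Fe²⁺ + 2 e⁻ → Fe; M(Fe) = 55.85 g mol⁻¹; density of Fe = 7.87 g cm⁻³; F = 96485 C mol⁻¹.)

Q = I·t = 12.20 × 7020.0 = 85640 C; n(e⁻) = 0.8876 mol.
n(Fe) = n(e⁻)/2 = 0.4438 mol, so m = 0.4438 × 55.85 = 24.79 g.
Volume = m/ρ = 24.79 / 7.87 = 3.150 cm³.
Thickness = V/A = 3.150 / 154 = 0.0205 cm = 205 μm.

205 μm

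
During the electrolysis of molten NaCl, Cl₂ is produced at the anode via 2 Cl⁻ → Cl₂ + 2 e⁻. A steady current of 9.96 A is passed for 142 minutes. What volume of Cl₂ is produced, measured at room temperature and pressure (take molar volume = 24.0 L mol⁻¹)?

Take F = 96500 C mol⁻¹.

Q = I·t = 9.960 A × 8520.0 s = 84860 C.
n(e⁻) = Q/F = 84860 / 96500 = 0.8794 mol.
2 electrons are transferred per Cl₂ molecule, so n(Cl₂) = 0.8794 / 2 = 0.4397 mol.
V = n × V_m = 0.4397 × 24.0 = 10.6 L.

10.6 L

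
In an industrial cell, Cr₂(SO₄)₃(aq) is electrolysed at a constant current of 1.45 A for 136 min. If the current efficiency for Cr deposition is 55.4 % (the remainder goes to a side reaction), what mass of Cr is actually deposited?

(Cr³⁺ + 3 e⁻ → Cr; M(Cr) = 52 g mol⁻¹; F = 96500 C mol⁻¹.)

1.18 g

Q = I·t = 1.450 × 8160.0 = 11830 C.
n(e⁻) = 11830/96500 = 0.1226 mol; theoretically n(Cr) = 0.1226/3 = 0.04087 mol, m_theo = 2.125 g.
At 55.4 % efficiency, m_actual = 0.554 × 2.125 = 1.18 g.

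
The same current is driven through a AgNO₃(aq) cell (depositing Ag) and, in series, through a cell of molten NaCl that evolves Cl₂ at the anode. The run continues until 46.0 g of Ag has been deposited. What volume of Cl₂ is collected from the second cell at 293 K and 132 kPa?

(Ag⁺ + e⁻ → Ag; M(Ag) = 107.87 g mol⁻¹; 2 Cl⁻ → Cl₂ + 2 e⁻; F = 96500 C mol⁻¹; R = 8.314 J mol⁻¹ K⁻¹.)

n(Ag) = 46.0 / 107.87 = 0.4264 mol, so n(e⁻) = 1 × 0.4264 = 0.4264 mol.
The cells are in series, so the same 0.4264 mol of electrons passes through the second cell.
2 Cl⁻ → Cl₂ + 2 e⁻ — 2 mol e⁻ per mol Cl₂, so n(Cl₂) = 0.4264/2 = 0.2132 mol.
V = nRT/P = (0.2132 × 8.314 × 293) / (132 × 10³) = 0.00393 m³ = 3.93 L.

3.93 L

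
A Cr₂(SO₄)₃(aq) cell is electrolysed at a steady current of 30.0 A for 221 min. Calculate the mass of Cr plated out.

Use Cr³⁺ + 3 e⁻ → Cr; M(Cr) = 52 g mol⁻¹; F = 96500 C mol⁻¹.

71.5 g

Q = I·t = 30.00 A × 13260 s = 397800 C.
n(e⁻) = Q/F = 397800 / 96500 = 4.122 mol.
Cr³⁺ + 3 e⁻ → Cr, so n(Cr) = n(e⁻)/3 = 1.374 mol.
m = n·M = 1.374 × 52 = 71.5 g.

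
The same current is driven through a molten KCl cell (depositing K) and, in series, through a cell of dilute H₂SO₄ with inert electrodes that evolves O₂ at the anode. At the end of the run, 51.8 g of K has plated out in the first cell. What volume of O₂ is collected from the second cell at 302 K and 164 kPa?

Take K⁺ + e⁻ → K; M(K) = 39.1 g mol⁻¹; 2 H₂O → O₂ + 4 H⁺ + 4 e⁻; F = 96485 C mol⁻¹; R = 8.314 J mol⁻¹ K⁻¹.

n(K) = 51.8 / 39.1 = 1.325 mol, so n(e⁻) = 1 × 1.325 = 1.325 mol.
The cells are in series, so the same 1.325 mol of electrons passes through the second cell.
2 H₂O → O₂ + 4 H⁺ + 4 e⁻ — 4 mol e⁻ per mol O₂, so n(O₂) = 1.325/4 = 0.3312 mol.
V = nRT/P = (0.3312 × 8.314 × 302) / (164 × 10³) = 0.00507 m³ = 5.07 L.

5.07 L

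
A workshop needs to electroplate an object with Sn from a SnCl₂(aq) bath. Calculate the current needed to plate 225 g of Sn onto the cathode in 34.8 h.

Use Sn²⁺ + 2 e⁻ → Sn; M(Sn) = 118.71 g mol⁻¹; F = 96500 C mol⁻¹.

n(Sn) = 225 / 118.71 = 1.895 mol.
n(e⁻) = 2 × 1.895 = 3.791 mol.
Q = n(e⁻)·F = 3.791 × 96500 = 365800 C.
I = Q/t = 365800 / 125280 s = 2.92 A.

2.92 A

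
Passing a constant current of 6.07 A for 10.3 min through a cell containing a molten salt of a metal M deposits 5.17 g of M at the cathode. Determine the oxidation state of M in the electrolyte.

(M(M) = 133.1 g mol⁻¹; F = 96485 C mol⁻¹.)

+1

Q = I·t = 6.070 A × 618.00 s = 3751 C, so n(e⁻) = 3751/96485 = 0.03888 mol.
n(M) deposited = 5.17 / 133.1 = 0.03884 mol.
Electrons per atom = n(e⁻)/n(M) = 0.03888 / 0.03884 = 1.00 ≈ 1, so the ion is M⁺.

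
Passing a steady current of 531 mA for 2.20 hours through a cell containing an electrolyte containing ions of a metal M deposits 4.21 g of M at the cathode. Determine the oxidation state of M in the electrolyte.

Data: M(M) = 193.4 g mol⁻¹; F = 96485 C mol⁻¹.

+2

Q = I·t = 0.5310 A × 7920.0 s = 4206 C, so n(e⁻) = 4206/96485 = 0.04359 mol.
n(M) deposited = 4.21 / 193.4 = 0.02177 mol.
Electrons per atom = n(e⁻)/n(M) = 0.04359 / 0.02177 = 2.00 ≈ 2, so the ion is M²⁺.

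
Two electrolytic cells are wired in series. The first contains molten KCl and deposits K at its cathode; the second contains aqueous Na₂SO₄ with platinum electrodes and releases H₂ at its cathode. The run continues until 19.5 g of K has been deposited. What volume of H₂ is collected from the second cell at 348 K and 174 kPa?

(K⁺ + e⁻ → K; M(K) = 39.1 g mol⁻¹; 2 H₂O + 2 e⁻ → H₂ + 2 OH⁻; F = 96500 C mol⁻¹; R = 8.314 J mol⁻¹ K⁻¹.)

4.15 L

n(K) = 19.5 / 39.1 = 0.4987 mol, so n(e⁻) = 1 × 0.4987 = 0.4987 mol.
The cells are in series, so the same 0.4987 mol of electrons passes through the second cell.
2 H₂O + 2 e⁻ → H₂ + 2 OH⁻ — 2 mol e⁻ per mol H₂, so n(H₂) = 0.4987/2 = 0.2494 mol.
V = nRT/P = (0.2494 × 8.314 × 348) / (174 × 10³) = 0.00415 m³ = 4.15 L.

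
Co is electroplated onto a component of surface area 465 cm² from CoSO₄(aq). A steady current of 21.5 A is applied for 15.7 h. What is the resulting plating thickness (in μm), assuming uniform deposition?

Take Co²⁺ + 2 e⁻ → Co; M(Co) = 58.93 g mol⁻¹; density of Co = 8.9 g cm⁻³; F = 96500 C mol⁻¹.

897 μm

Q = I·t = 21.50 × 56520 = 1215000 C; n(e⁻) = 12.59 mol.
n(Co) = n(e⁻)/2 = 6.296 mol, so m = 6.296 × 58.93 = 371.0 g.
Volume = m/ρ = 371.0 / 8.9 = 41.69 cm³.
Thickness = V/A = 41.69 / 465 = 0.0897 cm = 897 μm.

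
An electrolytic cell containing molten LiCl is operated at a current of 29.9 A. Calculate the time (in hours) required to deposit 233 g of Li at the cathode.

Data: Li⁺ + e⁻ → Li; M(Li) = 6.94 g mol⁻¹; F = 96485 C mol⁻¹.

n(Li) = m/M = 233 / 6.94 = 33.57 mol.
Each Li atom requires 1 electron, so n(e⁻) = 1 × 33.57 = 33.57 mol.
Q = n(e⁻)·F = 33.57 × 96485 = 3239000 C.
t = Q/I = 3239000 / 29.90 A = 108300 s = 30.1 h.

30.1 h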